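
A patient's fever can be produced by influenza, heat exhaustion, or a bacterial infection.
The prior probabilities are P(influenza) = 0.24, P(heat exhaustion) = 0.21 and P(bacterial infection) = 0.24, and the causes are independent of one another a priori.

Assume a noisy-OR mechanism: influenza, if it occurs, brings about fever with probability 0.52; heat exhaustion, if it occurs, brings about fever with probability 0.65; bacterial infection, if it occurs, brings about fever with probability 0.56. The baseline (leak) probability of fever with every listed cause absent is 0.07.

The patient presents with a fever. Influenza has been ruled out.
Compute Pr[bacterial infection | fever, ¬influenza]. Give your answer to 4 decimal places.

Pr[bacterial infection | fever, ¬influenza] ≈ 0.5091

Under noisy-OR, P(fever | causes) = 1 − (1−0.07)·∏(1−qᵢ) over the active causes.
P(fever | ¬influenza) = 0.07·0.79·0.76 + 0.5908·0.79·0.24 + 0.6745·0.21·0.76 + 0.85678·0.21·0.24 = 0.042028 + 0.112016 + 0.107650 + 0.043182 = 0.304876
Restricting to configurations with bacterial infection present: 0.112016 + 0.043182 = 0.155198.
Hence the posterior is 0.155198/0.304876 ≈ 0.5091.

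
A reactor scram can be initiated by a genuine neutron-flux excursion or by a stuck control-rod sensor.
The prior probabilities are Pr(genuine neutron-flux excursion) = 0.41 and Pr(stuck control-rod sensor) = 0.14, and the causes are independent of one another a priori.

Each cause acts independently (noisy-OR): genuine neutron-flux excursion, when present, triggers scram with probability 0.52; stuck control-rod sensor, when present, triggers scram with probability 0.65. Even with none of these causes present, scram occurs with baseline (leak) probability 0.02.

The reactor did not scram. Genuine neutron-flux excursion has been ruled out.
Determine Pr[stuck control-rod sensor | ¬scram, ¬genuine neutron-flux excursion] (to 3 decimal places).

Under noisy-OR, P(scram | causes) = 1 − (1−0.02)·∏(1−qᵢ) over the active causes.
Weight on stuck control-rod sensor=true, given the evidence: 0.343·0.14 = 0.048020
Normalizer over all consistent configurations: 0.98·0.86 + 0.343·0.14 = 0.890820
Posterior = 0.048020 / 0.890820 ≈ 0.054

Pr[stuck control-rod sensor | ¬scram, ¬genuine neutron-flux excursion] ≈ 0.054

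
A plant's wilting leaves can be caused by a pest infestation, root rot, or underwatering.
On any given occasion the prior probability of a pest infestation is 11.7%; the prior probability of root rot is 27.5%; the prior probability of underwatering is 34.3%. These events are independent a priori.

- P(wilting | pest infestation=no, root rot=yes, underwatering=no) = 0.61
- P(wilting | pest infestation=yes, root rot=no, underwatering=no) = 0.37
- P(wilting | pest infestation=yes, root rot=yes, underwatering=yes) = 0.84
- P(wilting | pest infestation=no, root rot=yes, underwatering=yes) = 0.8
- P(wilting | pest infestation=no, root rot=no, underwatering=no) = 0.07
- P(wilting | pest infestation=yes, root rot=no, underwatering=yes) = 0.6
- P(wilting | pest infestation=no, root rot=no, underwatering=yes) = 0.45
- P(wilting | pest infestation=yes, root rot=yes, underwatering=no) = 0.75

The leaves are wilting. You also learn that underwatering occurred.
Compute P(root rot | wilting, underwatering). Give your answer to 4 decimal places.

P(root rot | wilting, underwatering) ≈ 0.3950

Numerator (weight on configurations with root rot): 0.194260 + 0.027027 = 0.221287
The normalizing constant is 0.45*0.883*0.725 + 0.8*0.883*0.275 + 0.6*0.117*0.725 + 0.84*0.117*0.275 = 0.560261
Posterior = 0.221287 / 0.560261 ≈ 0.3950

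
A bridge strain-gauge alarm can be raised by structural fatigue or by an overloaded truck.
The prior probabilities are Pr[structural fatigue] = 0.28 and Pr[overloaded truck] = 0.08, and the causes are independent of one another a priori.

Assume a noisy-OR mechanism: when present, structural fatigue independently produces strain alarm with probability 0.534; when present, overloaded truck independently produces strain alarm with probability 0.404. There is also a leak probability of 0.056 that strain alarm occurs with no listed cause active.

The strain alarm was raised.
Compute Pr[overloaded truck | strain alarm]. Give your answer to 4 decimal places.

Pr[overloaded truck | strain alarm] ≈ 0.1870

Under noisy-OR, P(strain alarm | causes) = 1 − (1−0.056)·∏(1−qᵢ) over the active causes.
P(strain alarm) = 0.056×0.72×0.92 + 0.437376×0.72×0.08 + 0.560096×0.28×0.92 + 0.737817×0.28×0.08 = 0.037094 + 0.025193 + 0.144281 + 0.016527 = 0.223095
Restricting to configurations with overloaded truck present: 0.025193 + 0.016527 = 0.041720.
Hence the posterior is 0.041720/0.223095 ≈ 0.1870.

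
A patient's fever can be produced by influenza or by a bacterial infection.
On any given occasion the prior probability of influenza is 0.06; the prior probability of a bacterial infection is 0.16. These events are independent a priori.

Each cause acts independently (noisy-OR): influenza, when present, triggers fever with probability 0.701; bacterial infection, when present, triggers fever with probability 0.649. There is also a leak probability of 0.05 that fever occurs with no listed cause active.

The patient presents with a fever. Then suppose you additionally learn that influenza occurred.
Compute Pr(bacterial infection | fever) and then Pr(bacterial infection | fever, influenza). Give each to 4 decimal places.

Pr(bacterial infection | fever) ≈ 0.5903; Pr(bacterial infection | fever, influenza) ≈ 0.1932

Under noisy-OR, P(fever | causes) = 1 − (1−0.05)·∏(1−qᵢ) over the active causes.
Weight on bacterial infection=true, given the evidence: 0.100249 + 0.008643 = 0.108892
Normalizer over all consistent configurations: 0.05×0.94×0.84 + 0.66655×0.94×0.16 + 0.71595×0.06×0.84 + 0.900298×0.06×0.16 = 0.184456
P(bacterial infection | fever) = 0.108892/0.184456 ≈ 0.5903

Now condition on the additional information:
P(fever | influenza) = 0.71595·0.84 + 0.900298·0.16 = 0.601398 + 0.144048 = 0.745446
Restricting to configurations with bacterial infection present: 0.900298·0.16 = 0.144048.
Hence the posterior is 0.144048/0.745446 ≈ 0.1932.
The drop from 0.5903 to 0.1932 is the explaining-away (discounting) effect.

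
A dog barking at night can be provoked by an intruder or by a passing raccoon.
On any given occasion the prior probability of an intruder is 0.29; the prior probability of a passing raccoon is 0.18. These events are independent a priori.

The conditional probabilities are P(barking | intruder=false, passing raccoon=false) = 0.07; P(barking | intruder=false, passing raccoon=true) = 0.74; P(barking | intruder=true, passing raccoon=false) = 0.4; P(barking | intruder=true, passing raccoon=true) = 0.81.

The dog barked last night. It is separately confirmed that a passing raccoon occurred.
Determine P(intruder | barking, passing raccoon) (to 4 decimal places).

P(barking | passing raccoon) = 0.74·0.71 + 0.81·0.29 = 0.525400 + 0.234900 = 0.760300
Restricting to configurations with intruder present: 0.81·0.29 = 0.234900.
So P(intruder | barking, passing raccoon) = 0.234900/0.760300 ≈ 0.3090.

P(intruder | barking, passing raccoon) ≈ 0.3090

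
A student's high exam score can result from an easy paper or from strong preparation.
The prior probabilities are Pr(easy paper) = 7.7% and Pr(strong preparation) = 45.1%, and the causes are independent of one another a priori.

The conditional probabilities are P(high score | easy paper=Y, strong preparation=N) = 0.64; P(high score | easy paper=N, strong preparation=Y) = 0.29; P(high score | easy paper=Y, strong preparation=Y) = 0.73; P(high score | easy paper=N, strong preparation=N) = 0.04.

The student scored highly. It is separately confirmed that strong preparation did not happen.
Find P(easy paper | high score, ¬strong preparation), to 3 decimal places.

P(easy paper | high score, ¬strong preparation) ≈ 0.572

P(high score | ¬strong preparation) = 0.04·0.923 + 0.64·0.077 = 0.036920 + 0.049280 = 0.086200
The easy paper-present share is 0.64·0.077 = 0.049280.
Hence the posterior is 0.049280/0.086200 ≈ 0.572.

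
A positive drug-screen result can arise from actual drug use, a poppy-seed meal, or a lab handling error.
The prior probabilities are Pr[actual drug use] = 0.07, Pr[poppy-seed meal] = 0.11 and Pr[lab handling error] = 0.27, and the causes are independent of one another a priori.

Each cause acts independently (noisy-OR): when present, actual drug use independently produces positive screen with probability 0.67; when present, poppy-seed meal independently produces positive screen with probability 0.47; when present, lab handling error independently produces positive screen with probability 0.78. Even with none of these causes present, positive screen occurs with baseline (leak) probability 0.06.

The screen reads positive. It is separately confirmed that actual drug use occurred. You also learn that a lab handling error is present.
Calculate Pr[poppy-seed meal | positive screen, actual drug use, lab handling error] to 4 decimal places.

Pr[poppy-seed meal | positive screen, actual drug use, lab handling error] ≈ 0.1134

Under noisy-OR, P(positive screen | causes) = 1 − (1−0.06)·∏(1−qᵢ) over the active causes.
P(positive screen | actual drug use, lab handling error) = 0.931756×0.89 + 0.963831×0.11 = 0.829263 + 0.106021 = 0.935284
Restricting to configurations with poppy-seed meal present: 0.963831×0.11 = 0.106021.
So P(poppy-seed meal | positive screen, actual drug use, lab handling error) = 0.106021/0.935284 ≈ 0.1134.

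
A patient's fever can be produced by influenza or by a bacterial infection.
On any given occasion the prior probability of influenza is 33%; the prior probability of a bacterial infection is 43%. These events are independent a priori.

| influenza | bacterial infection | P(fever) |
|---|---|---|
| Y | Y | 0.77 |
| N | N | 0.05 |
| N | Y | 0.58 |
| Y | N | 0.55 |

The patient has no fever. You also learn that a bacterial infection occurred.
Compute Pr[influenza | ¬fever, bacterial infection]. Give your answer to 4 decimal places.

Pr[influenza | ¬fever, bacterial infection] ≈ 0.2124

Weight on influenza=true, given the evidence: 0.23*0.33 = 0.075900
The normalizing constant is 0.42*0.67 + 0.23*0.33 = 0.357300
P(influenza | ¬fever, bacterial infection) = 0.075900/0.357300 ≈ 0.2124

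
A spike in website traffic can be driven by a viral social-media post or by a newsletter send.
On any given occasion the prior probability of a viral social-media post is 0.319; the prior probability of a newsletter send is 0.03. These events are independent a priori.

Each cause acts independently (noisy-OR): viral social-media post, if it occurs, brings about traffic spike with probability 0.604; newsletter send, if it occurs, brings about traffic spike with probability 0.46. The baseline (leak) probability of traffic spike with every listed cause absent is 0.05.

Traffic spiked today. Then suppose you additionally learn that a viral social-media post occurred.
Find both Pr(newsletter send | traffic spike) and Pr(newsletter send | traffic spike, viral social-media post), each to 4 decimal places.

Pr(newsletter send | traffic spike) ≈ 0.0721; Pr(newsletter send | traffic spike, viral social-media post) ≈ 0.0380

Under noisy-OR, P(traffic spike | causes) = 1 − (1−0.05)·∏(1−qᵢ) over the active causes.
P(traffic spike) = 0.05×0.681×0.97 + 0.487×0.681×0.03 + 0.6238×0.319×0.97 + 0.796852×0.319×0.03 = 0.033029 + 0.009949 + 0.193022 + 0.007626 = 0.243626
Of this, 0.017575 comes from 0.009949 + 0.007626 (the newsletter send=true cases).
Hence the posterior is 0.017575/0.243626 ≈ 0.0721.

Now also conditioning on viral social-media post=true:
P(traffic spike | viral social-media post) = 0.6238*0.97 + 0.796852*0.03 = 0.605086 + 0.023906 = 0.628992
The newsletter send-present share is 0.796852*0.03 = 0.023906.
Hence the posterior is 0.023906/0.628992 ≈ 0.0380.
The drop from 0.0721 to 0.0380 is the explaining-away (discounting) effect.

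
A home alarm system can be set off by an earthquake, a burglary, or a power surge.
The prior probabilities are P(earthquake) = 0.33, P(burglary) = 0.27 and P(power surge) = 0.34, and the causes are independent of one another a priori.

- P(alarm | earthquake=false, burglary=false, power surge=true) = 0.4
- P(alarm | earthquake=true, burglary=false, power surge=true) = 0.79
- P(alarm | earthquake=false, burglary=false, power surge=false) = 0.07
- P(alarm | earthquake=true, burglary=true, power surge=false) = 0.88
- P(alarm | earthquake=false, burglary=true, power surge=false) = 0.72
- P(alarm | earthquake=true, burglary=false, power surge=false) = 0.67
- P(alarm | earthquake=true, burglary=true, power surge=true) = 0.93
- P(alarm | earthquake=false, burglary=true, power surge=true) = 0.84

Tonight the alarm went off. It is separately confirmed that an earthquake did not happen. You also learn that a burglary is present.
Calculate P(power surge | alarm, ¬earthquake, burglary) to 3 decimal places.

Numerator (weight on configurations with power surge): 0.84*0.34 = 0.285600
Denominator P(alarm | ¬earthquake, burglary): 0.72*0.66 + 0.84*0.34 = 0.760800
P(power surge | alarm, ¬earthquake, burglary) = 0.285600/0.760800 ≈ 0.375

P(power surge | alarm, ¬earthquake, burglary) ≈ 0.375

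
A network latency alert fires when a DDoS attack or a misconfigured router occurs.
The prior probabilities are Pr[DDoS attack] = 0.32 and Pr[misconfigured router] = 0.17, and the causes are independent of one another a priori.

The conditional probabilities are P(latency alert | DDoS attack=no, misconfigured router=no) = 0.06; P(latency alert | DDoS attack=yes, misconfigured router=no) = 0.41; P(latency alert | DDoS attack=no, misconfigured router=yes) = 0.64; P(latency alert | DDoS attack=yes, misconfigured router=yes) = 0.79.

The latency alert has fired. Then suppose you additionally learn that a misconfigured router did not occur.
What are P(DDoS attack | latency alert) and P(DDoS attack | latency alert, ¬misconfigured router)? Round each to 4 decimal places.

Numerator (weight on configurations with DDoS attack): 0.108896 + 0.042976 = 0.151872
Denominator P(latency alert): 0.06×0.68×0.83 + 0.64×0.68×0.17 + 0.41×0.32×0.83 + 0.79×0.32×0.17 = 0.259720
P(DDoS attack | latency alert) = 0.151872/0.259720 ≈ 0.5848

With the extra evidence:
P(latency alert | ¬misconfigured router) = 0.06×0.68 + 0.41×0.32 = 0.040800 + 0.131200 = 0.172000
Of this, 0.131200 comes from 0.41×0.32 (the DDoS attack=true cases).
So P(DDoS attack | latency alert, ¬misconfigured router) = 0.131200/0.172000 ≈ 0.7628.

P(DDoS attack | latency alert) ≈ 0.5848; P(DDoS attack | latency alert, ¬misconfigured router) ≈ 0.7628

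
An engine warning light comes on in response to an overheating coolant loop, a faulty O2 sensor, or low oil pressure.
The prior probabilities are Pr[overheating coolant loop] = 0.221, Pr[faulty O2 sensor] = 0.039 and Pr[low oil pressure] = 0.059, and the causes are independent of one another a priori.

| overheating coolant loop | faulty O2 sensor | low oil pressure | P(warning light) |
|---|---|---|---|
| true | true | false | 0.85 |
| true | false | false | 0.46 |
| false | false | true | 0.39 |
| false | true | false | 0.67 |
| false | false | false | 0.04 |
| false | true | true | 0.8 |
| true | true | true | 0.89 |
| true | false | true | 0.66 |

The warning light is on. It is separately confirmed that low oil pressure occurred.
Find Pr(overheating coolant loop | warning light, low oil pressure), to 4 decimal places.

P(warning light | low oil pressure) = 0.39*0.779*0.961 + 0.8*0.779*0.039 + 0.66*0.221*0.961 + 0.89*0.221*0.039 = 0.291961 + 0.024305 + 0.140171 + 0.007671 = 0.464108
Of this, 0.147842 comes from 0.140171 + 0.007671 (the overheating coolant loop=true cases).
Hence the posterior is 0.147842/0.464108 ≈ 0.3186.

Pr(overheating coolant loop | warning light, low oil pressure) ≈ 0.3186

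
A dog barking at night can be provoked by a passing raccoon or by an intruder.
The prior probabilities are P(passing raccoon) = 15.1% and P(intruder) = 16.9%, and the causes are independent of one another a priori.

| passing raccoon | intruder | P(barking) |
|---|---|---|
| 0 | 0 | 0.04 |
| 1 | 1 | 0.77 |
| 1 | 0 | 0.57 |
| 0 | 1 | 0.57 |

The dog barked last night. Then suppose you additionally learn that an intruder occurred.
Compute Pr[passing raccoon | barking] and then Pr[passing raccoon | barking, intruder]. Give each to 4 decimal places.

For the numerator, keep only passing raccoon=true terms: 0.071524 + 0.019650 = 0.091174
The normalizing constant is 0.04*0.849*0.831 + 0.57*0.849*0.169 + 0.57*0.151*0.831 + 0.77*0.151*0.169 = 0.201179
P(passing raccoon | barking) = 0.091174/0.201179 ≈ 0.4532

Now also conditioning on intruder=true:
Numerator (weight on configurations with passing raccoon): 0.77·0.151 = 0.116270
The normalizing constant is 0.57·0.849 + 0.77·0.151 = 0.600200
P(passing raccoon | barking, intruder) = 0.116270/0.600200 ≈ 0.1937
This is intercausal reasoning (explaining away): once intruder accounts for the barking, passing raccoon becomes less likely.

Pr[passing raccoon | barking] ≈ 0.4532; Pr[passing raccoon | barking, intruder] ≈ 0.1937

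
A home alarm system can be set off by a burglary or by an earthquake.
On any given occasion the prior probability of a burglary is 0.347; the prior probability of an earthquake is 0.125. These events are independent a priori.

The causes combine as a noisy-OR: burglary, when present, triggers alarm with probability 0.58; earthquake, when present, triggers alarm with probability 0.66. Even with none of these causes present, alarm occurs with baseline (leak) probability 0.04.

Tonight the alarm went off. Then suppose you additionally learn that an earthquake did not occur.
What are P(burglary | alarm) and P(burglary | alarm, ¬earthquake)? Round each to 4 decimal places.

Under noisy-OR, P(alarm | causes) = 1 − (1−0.04)·∏(1−qᵢ) over the active causes.
P(alarm) = 0.04*0.653*0.875 + 0.6736*0.653*0.125 + 0.5968*0.347*0.875 + 0.862912*0.347*0.125 = 0.022855 + 0.054983 + 0.181203 + 0.037429 = 0.296470
The burglary-present share is 0.181203 + 0.037429 = 0.218632.
So P(burglary | alarm) = 0.218632/0.296470 ≈ 0.7375.

Now condition on the additional information:
P(alarm | ¬earthquake) = 0.04*0.653 + 0.5968*0.347 = 0.026120 + 0.207090 = 0.233210
Restricting to configurations with burglary present: 0.5968*0.347 = 0.207090.
P(burglary | alarm, ¬earthquake) = 0.207090 / 0.233210 ≈ 0.8880
With earthquake excluded, burglary must carry more of the explanatory weight for the alarm.

P(burglary | alarm) ≈ 0.7375; P(burglary | alarm, ¬earthquake) ≈ 0.8880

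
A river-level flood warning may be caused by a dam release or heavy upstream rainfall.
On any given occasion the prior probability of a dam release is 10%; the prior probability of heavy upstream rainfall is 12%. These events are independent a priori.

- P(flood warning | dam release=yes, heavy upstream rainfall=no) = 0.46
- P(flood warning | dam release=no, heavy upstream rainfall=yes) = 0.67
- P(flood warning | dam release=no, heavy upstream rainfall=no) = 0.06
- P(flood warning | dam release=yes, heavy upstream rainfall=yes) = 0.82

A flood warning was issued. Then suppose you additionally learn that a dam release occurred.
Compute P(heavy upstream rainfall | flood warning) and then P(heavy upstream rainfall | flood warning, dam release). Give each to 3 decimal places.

Sum P(flood warning|·) weighted by the priors over the 4 (dam release, heavy upstream rainfall) configurations:
  P(flood warning) = 0.06×0.9×0.88 + 0.67×0.9×0.12 + 0.46×0.1×0.88 + 0.82×0.1×0.12
        = 0.047520 + 0.072360 + 0.040480 + 0.009840 = 0.170200
Configurations with heavy upstream rainfall contribute 0.082200, so
  P(heavy upstream rainfall | flood warning) = 0.082200 / 0.170200 ≈ 0.483

Now condition on the additional information:
P(flood warning | dam release) = 0.46×0.88 + 0.82×0.12 = 0.404800 + 0.098400 = 0.503200
The heavy upstream rainfall-present share is 0.82×0.12 = 0.098400.
P(heavy upstream rainfall | flood warning, dam release) = 0.098400 / 0.503200 ≈ 0.196
The drop from 0.483 to 0.196 is the explaining-away (discounting) effect.

P(heavy upstream rainfall | flood warning) ≈ 0.483; P(heavy upstream rainfall | flood warning, dam release) ≈ 0.196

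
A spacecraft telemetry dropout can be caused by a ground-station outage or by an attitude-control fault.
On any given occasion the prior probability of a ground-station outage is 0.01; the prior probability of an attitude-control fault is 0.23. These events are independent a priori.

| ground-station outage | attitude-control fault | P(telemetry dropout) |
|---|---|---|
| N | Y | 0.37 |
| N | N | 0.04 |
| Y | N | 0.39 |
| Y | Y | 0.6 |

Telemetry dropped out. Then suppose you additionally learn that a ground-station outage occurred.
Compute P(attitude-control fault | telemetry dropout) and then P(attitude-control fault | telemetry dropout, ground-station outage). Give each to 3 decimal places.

P(attitude-control fault | telemetry dropout) ≈ 0.719; P(attitude-control fault | telemetry dropout, ground-station outage) ≈ 0.315

P(telemetry dropout) = 0.04×0.99×0.77 + 0.37×0.99×0.23 + 0.39×0.01×0.77 + 0.6×0.01×0.23 = 0.030492 + 0.084249 + 0.003003 + 0.001380 = 0.119124
The attitude-control fault-present share is 0.084249 + 0.001380 = 0.085629.
P(attitude-control fault | telemetry dropout) = 0.085629 / 0.119124 ≈ 0.719

With the extra evidence:
By total probability over both values of attitude-control fault:
  P(telemetry dropout | ground-station outage) = 0.39×0.77 + 0.6×0.23
        = 0.300300 + 0.138000 = 0.438300
Configurations with attitude-control fault contribute 0.138000, so
  P(attitude-control fault | telemetry dropout, ground-station outage) = 0.138000 / 0.438300 ≈ 0.315
Conditioning on ground-station outage lowers the posterior on attitude-control fault: the classic explaining-away effect in a common-effect structure.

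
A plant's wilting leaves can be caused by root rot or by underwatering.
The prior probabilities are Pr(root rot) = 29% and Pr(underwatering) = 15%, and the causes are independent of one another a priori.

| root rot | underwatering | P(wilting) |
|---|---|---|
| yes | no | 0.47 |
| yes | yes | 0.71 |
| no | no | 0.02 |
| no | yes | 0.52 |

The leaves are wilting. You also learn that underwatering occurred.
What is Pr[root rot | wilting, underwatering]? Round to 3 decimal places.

Pr[root rot | wilting, underwatering] ≈ 0.358

Weight on root rot=true, given the evidence: 0.71·0.29 = 0.205900
Denominator P(wilting | underwatering): 0.52·0.71 + 0.71·0.29 = 0.575100
P(root rot | wilting, underwatering) = 0.205900/0.575100 ≈ 0.358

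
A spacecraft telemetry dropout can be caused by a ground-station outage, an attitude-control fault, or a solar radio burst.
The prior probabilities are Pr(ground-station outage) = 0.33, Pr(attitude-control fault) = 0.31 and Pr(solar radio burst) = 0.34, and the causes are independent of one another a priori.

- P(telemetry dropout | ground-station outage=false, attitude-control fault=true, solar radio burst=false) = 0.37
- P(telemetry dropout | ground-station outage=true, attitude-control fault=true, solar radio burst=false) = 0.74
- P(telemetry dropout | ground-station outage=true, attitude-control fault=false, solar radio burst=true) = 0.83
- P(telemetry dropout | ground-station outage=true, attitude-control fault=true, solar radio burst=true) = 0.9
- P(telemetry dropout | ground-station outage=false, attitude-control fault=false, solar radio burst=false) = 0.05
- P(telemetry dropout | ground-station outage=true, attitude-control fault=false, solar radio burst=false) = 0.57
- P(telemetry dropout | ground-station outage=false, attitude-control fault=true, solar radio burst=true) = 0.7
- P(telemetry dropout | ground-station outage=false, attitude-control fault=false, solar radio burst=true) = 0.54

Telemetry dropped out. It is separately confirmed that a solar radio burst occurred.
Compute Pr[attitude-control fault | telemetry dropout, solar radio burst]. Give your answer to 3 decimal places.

Enumerate the 4 (ground-station outage, attitude-control fault) configurations and weight by the priors:
  P(telemetry dropout | solar radio burst) = 0.54*0.67*0.69 + 0.7*0.67*0.31 + 0.83*0.33*0.69 + 0.9*0.33*0.31
        = 0.249642 + 0.145390 + 0.188991 + 0.092070 = 0.676093
Configurations with attitude-control fault contribute 0.237460, so
  P(attitude-control fault | telemetry dropout, solar radio burst) = 0.237460 / 0.676093 ≈ 0.351

Pr[attitude-control fault | telemetry dropout, solar radio burst] ≈ 0.351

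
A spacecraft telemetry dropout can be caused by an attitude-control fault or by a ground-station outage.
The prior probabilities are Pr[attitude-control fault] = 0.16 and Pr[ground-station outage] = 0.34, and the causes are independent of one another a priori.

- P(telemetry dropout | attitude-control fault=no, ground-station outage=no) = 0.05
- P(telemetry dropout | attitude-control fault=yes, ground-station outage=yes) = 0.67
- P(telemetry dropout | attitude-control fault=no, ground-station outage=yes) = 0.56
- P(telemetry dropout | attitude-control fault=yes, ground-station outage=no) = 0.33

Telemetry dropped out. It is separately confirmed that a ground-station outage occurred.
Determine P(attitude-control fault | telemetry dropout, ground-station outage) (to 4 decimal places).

P(attitude-control fault | telemetry dropout, ground-station outage) ≈ 0.1856

Numerator (weight on configurations with attitude-control fault): 0.67*0.16 = 0.107200
The normalizing constant is 0.56*0.84 + 0.67*0.16 = 0.577600
P(attitude-control fault | telemetry dropout, ground-station outage) = 0.107200/0.577600 ≈ 0.1856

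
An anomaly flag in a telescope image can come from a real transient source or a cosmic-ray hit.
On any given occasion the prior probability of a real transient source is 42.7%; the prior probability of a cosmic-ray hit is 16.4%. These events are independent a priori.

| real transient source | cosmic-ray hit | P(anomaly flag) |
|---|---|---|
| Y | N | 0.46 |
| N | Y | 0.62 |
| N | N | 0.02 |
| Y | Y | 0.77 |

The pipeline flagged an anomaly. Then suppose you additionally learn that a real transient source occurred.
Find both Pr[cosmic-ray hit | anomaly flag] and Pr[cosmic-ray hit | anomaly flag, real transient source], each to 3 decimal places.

Pr[cosmic-ray hit | anomaly flag] ≈ 0.392; Pr[cosmic-ray hit | anomaly flag, real transient source] ≈ 0.247

P(anomaly flag) = 0.02·0.573·0.836 + 0.62·0.573·0.164 + 0.46·0.427·0.836 + 0.77·0.427·0.164 = 0.009581 + 0.058263 + 0.164207 + 0.053922 = 0.285973
The cosmic-ray hit-present share is 0.058263 + 0.053922 = 0.112185.
P(cosmic-ray hit | anomaly flag) = 0.112185 / 0.285973 ≈ 0.392

Now also conditioning on real transient source=true:
P(anomaly flag | real transient source) = 0.46×0.836 + 0.77×0.164 = 0.384560 + 0.126280 = 0.510840
Of this, 0.126280 comes from 0.77×0.164 (the cosmic-ray hit=true cases).
Hence the posterior is 0.126280/0.510840 ≈ 0.247.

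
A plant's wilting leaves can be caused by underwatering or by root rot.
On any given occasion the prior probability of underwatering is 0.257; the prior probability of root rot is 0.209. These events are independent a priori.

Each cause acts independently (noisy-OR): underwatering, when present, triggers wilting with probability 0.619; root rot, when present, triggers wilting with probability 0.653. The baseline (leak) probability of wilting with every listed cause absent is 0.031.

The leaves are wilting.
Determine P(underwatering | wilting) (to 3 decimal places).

P(underwatering | wilting) ≈ 0.591

Under noisy-OR, P(wilting | causes) = 1 − (1−0.031)·∏(1−qᵢ) over the active causes.
P(wilting) = 0.031×0.743×0.791 + 0.663757×0.743×0.209 + 0.630811×0.257×0.791 + 0.871891×0.257×0.209 = 0.018219 + 0.103073 + 0.128236 + 0.046832 = 0.296360
Of this, 0.175068 comes from 0.128236 + 0.046832 (the underwatering=true cases).
Hence the posterior is 0.175068/0.296360 ≈ 0.591.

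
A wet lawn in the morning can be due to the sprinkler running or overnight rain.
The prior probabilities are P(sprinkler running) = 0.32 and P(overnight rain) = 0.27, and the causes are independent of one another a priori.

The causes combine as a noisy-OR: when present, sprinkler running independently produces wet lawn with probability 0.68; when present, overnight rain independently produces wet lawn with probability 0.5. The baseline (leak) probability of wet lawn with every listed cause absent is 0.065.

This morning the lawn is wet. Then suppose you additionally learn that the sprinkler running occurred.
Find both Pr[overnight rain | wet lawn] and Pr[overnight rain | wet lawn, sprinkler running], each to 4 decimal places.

Pr[overnight rain | wet lawn] ≈ 0.4663; Pr[overnight rain | wet lawn, sprinkler running] ≈ 0.3098

Under noisy-OR, P(wet lawn | causes) = 1 − (1−0.065)·∏(1−qᵢ) over the active causes.
By total probability over the 4 (sprinkler running, overnight rain) configurations:
  P(wet lawn) = 0.065×0.68×0.73 + 0.5325×0.68×0.27 + 0.7008×0.32×0.73 + 0.8504×0.32×0.27
        = 0.032266 + 0.097767 + 0.163707 + 0.073475 = 0.367215
Keeping only the overnight rain-present terms gives 0.171242, so
  P(overnight rain | wet lawn) = 0.171242 / 0.367215 ≈ 0.4663

Now also conditioning on sprinkler running=true:
Weight on overnight rain=true, given the evidence: 0.8504·0.27 = 0.229608
The normalizing constant is 0.7008·0.73 + 0.8504·0.27 = 0.741192
P(overnight rain | wet lawn, sprinkler running) = 0.229608/0.741192 ≈ 0.3098
This is intercausal reasoning (explaining away): once sprinkler running accounts for the wet lawn, overnight rain becomes less likely.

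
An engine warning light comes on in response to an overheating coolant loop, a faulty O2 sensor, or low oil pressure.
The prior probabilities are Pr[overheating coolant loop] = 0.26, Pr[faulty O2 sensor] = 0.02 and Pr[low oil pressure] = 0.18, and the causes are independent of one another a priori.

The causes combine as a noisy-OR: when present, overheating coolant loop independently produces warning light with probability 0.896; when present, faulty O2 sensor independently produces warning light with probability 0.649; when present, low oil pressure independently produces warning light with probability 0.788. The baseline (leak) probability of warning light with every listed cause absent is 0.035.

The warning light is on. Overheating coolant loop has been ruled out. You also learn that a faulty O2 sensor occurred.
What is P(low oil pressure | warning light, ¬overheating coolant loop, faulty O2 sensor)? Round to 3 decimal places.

Under noisy-OR, P(warning light | causes) = 1 − (1−0.035)·∏(1−qᵢ) over the active causes.
Numerator (weight on configurations with low oil pressure): 0.928192×0.18 = 0.167075
Denominator P(warning light | ¬overheating coolant loop, faulty O2 sensor): 0.661285×0.82 + 0.928192×0.18 = 0.709329
P(low oil pressure | warning light, ¬overheating coolant loop, faulty O2 sensor) = 0.167075/0.709329 ≈ 0.236

P(low oil pressure | warning light, ¬overheating coolant loop, faulty O2 sensor) ≈ 0.236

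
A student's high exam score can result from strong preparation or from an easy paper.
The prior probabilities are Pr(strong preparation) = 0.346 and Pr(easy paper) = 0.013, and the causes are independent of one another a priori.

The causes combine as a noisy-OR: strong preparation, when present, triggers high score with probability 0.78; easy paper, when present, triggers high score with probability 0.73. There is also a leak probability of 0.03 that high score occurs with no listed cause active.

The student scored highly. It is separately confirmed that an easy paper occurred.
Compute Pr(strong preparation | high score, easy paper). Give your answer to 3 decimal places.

Under noisy-OR, P(high score | causes) = 1 − (1−0.03)·∏(1−qᵢ) over the active causes.
P(high score | easy paper) = 0.7381·0.654 + 0.942382·0.346 = 0.482717 + 0.326064 = 0.808781
Of this, 0.326064 comes from 0.942382·0.346 (the strong preparation=true cases).
P(strong preparation | high score, easy paper) = 0.326064 / 0.808781 ≈ 0.403

Pr(strong preparation | high score, easy paper) ≈ 0.403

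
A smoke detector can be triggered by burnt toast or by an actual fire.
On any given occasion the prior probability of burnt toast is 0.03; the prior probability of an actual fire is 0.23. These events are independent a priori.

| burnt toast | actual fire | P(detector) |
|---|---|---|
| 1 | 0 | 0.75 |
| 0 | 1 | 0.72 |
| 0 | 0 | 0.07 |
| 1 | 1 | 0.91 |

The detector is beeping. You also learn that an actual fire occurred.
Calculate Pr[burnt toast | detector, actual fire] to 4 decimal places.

Pr[burnt toast | detector, actual fire] ≈ 0.0376

Numerator (weight on configurations with burnt toast): 0.91×0.03 = 0.027300
Denominator P(detector | actual fire): 0.72×0.97 + 0.91×0.03 = 0.725700
P(burnt toast | detector, actual fire) = 0.027300/0.725700 ≈ 0.0376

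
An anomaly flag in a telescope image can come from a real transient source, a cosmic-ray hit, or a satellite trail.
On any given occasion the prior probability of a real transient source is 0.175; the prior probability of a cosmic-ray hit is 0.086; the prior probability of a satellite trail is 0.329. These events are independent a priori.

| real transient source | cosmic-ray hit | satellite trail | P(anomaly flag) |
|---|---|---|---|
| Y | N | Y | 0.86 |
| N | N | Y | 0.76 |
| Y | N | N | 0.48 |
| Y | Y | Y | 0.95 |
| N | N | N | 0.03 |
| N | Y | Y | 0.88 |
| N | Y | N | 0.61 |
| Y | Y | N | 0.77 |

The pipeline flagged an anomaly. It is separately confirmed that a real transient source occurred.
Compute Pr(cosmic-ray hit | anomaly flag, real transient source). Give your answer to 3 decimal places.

For the numerator, keep only cosmic-ray hit=true terms: 0.044434 + 0.026879 = 0.071313
The normalizing constant is 0.48*0.914*0.671 + 0.86*0.914*0.329 + 0.77*0.086*0.671 + 0.95*0.086*0.329 = 0.624301
P(cosmic-ray hit | anomaly flag, real transient source) = 0.071313/0.624301 ≈ 0.114

Pr(cosmic-ray hit | anomaly flag, real transient source) ≈ 0.114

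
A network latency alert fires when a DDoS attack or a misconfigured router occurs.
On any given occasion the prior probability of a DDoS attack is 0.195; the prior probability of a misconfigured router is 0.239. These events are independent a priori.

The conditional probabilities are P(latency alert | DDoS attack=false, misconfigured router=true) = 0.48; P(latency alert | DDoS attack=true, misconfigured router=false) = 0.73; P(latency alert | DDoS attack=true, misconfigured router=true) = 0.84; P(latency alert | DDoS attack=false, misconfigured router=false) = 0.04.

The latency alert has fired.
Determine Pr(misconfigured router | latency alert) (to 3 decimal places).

Pr(misconfigured router | latency alert) ≈ 0.497

P(latency alert) = 0.04·0.805·0.761 + 0.48·0.805·0.239 + 0.73·0.195·0.761 + 0.84·0.195·0.239 = 0.024504 + 0.092350 + 0.108328 + 0.039148 = 0.264330
Restricting to configurations with misconfigured router present: 0.092350 + 0.039148 = 0.131498.
So P(misconfigured router | latency alert) = 0.131498/0.264330 ≈ 0.497.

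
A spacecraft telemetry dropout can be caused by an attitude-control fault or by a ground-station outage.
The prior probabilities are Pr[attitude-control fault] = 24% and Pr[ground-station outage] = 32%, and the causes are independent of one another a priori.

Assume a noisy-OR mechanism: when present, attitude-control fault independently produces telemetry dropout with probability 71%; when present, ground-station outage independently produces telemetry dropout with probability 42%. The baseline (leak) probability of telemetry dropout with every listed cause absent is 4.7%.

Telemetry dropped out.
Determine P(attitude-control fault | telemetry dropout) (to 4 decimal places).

P(attitude-control fault | telemetry dropout) ≈ 0.5784

Under noisy-OR, P(telemetry dropout | causes) = 1 − (1−0.047)·∏(1−qᵢ) over the active causes.
For the numerator, keep only attitude-control fault=true terms: 0.118096 + 0.064489 = 0.182585
The normalizing constant is 0.047*0.76*0.68 + 0.44726*0.76*0.32 + 0.72363*0.24*0.68 + 0.839705*0.24*0.32 = 0.315649
P(attitude-control fault | telemetry dropout) = 0.182585/0.315649 ≈ 0.5784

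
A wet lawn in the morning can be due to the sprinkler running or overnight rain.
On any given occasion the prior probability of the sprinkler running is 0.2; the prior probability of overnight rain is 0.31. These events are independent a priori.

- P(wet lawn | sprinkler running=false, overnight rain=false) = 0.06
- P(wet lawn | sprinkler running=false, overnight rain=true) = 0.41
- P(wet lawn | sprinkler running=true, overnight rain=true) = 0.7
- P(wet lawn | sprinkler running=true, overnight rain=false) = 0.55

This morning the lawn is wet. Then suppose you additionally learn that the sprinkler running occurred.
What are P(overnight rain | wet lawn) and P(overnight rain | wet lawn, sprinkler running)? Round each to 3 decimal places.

P(wet lawn) = 0.06×0.8×0.69 + 0.41×0.8×0.31 + 0.55×0.2×0.69 + 0.7×0.2×0.31 = 0.033120 + 0.101680 + 0.075900 + 0.043400 = 0.254100
The overnight rain-present share is 0.101680 + 0.043400 = 0.145080.
P(overnight rain | wet lawn) = 0.145080 / 0.254100 ≈ 0.571

Now also conditioning on sprinkler running=true:
P(wet lawn | sprinkler running) = 0.55·0.69 + 0.7·0.31 = 0.379500 + 0.217000 = 0.596500
The overnight rain-present share is 0.7·0.31 = 0.217000.
P(overnight rain | wet lawn, sprinkler running) = 0.217000 / 0.596500 ≈ 0.364
Conditioning on sprinkler running lowers the posterior on overnight rain: the classic explaining-away effect in a common-effect structure.

P(overnight rain | wet lawn) ≈ 0.571; P(overnight rain | wet lawn, sprinkler running) ≈ 0.364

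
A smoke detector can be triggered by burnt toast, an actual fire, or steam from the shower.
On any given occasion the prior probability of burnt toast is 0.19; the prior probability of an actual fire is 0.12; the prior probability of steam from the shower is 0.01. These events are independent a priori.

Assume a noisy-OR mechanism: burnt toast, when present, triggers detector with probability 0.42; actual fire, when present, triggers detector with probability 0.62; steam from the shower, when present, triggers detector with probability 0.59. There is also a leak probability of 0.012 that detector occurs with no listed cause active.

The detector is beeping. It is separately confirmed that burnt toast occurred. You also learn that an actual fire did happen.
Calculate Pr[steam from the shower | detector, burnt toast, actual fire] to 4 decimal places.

Pr[steam from the shower | detector, burnt toast, actual fire] ≈ 0.0116

Under noisy-OR, P(detector | causes) = 1 − (1−0.012)·∏(1−qᵢ) over the active causes.
Sum P(detector|·) weighted by the priors over both values of steam from the shower:
  P(detector | burnt toast, actual fire) = 0.782245×0.99 + 0.91072×0.01
        = 0.774423 + 0.009107 = 0.783530
Configurations with steam from the shower contribute 0.009107, so
  P(steam from the shower | detector, burnt toast, actual fire) = 0.009107 / 0.783530 ≈ 0.0116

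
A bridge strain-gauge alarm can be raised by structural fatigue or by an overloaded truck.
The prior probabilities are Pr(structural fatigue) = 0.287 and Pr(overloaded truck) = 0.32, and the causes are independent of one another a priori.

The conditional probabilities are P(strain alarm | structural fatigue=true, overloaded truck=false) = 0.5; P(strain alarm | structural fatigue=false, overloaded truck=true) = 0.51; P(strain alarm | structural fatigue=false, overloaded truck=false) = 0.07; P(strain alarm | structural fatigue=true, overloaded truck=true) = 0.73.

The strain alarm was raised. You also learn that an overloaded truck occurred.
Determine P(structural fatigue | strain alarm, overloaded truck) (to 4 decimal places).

P(structural fatigue | strain alarm, overloaded truck) ≈ 0.3655

For the numerator, keep only structural fatigue=true terms: 0.73·0.287 = 0.209510
Denominator P(strain alarm | overloaded truck): 0.51·0.713 + 0.73·0.287 = 0.573140
P(structural fatigue | strain alarm, overloaded truck) = 0.209510/0.573140 ≈ 0.3655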